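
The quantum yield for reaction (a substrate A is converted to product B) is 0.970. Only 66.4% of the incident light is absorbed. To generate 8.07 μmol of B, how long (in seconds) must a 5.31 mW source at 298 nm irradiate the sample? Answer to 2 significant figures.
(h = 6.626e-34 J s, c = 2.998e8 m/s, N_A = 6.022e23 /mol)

Product: 8.07 μmol = 8.07e-6 mol.
Photons that must be absorbed: 8.07e-6 / 0.970 = 8.320e-6 mol.
Incident photons needed: 8.320e-6 / 0.664 = 1.253e-5 mol.
Photon energy: hc/λ = 6.666e-19 J; per mole, 4.014e5 J mol⁻¹.
Energy required: 1.253e-5 × 4.014e5 = 5.030 J.
Time: 5.030 J / 0.00531 W = 950 s.

t ≈ 950 s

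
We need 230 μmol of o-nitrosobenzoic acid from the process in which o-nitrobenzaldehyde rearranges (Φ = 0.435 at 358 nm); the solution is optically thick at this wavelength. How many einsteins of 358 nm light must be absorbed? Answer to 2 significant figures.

5.3e-4 einstein

Product: 230 μmol = 2.30e-4 mol.
Photons that must be absorbed: 2.30e-4 / 0.435 = 5.287e-4 mol.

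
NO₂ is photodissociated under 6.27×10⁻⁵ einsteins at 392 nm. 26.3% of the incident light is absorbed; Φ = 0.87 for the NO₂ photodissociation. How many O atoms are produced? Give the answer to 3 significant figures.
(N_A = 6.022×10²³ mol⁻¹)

8.64×10¹⁸ atoms

Photons absorbed: 0.263 × 6.27×10⁻⁵ = 1.649×10⁻⁵ mol.
Product: Φ × n_abs = 0.87 × 1.649×10⁻⁵ = 1.435×10⁻⁵ mol.
As a count: 1.435×10⁻⁵ × 6.022×10²³ = 8.64×10¹⁸.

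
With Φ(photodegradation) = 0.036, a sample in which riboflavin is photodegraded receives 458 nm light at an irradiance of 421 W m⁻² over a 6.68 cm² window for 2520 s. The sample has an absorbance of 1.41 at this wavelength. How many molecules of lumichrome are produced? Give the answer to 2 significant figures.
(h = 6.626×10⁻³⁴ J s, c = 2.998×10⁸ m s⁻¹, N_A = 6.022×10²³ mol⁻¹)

5.7×10¹⁹ molecules

Photon energy at 458 nm: hc/λ = (6.626×10⁻³⁴)(2.998×10⁸)/(458×10⁻⁹) = 4.337×10⁻¹⁹ J.
Energy delivered: (421 W m⁻²)(6.68×10⁻⁴ m²)(2520 s) = 708.7 J.
Photons incident: 708.7 / 4.337×10⁻¹⁹ = 1.634×10²¹, i.e. 1.634×10²¹/6.022×10²³ = 0.002713 mol.
Fraction absorbed: 1 − 10^(−1.41) = 0.9611.
Photons absorbed: 0.9611 × 0.002713 = 0.002607 mol.
Product: Φ × n_abs = 0.036 × 0.002607 = 9.385×10⁻⁵ mol.
As a count: 9.385×10⁻⁵ × 6.022×10²³ = 5.7×10¹⁹.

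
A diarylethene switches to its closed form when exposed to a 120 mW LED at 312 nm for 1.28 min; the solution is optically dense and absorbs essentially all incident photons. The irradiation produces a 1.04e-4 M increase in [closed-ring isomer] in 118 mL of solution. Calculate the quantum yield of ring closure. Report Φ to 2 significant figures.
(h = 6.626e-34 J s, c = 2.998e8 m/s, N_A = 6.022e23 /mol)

Product: (1.04e-4 M)(0.118 L) = 1.227e-5 mol.
Photon energy at 312 nm: hc/λ = (6.626e-34)(2.998e8)/(312e-9) = 6.367e-19 J.
Energy delivered: (120 mW)(76.8 s) = 9.216 J.
Photons incident: 9.216 / 6.367e-19 = 1.447e19, i.e. 1.447e19/6.022e23 = 2.403e-5 mol.
Φ = 1.227e-5 mol / 2.403e-5 mol photons = 0.51.

Φ = 0.51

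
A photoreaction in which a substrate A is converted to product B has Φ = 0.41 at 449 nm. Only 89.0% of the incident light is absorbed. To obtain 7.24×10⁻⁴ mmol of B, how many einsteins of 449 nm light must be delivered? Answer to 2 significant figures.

2.0×10⁻⁶ einstein

Product: 7.24×10⁻⁴ mmol = 7.24×10⁻⁷ mol.
Photons that must be absorbed: 7.24×10⁻⁷ / 0.41 = 1.766×10⁻⁶ mol.
Incident photons needed: 1.766×10⁻⁶ / 0.890 = 1.984×10⁻⁶ mol.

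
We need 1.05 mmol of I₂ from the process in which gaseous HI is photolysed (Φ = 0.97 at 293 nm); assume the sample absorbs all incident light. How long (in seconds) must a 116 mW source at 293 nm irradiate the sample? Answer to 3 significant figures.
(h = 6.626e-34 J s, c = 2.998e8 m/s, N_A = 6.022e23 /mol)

Product: 1.05 mmol = 0.00105 mol.
Photons that must be absorbed: 0.00105 / 0.97 = 0.001082 mol.
Photon energy: hc/λ = 6.780e-19 J; per mole, 4.083e5 J mol⁻¹.
Energy required: 0.001082 × 4.083e5 = 441.8 J.
Time: 441.8 J / 0.116 W = 3810 s.

t ≈ 3810 s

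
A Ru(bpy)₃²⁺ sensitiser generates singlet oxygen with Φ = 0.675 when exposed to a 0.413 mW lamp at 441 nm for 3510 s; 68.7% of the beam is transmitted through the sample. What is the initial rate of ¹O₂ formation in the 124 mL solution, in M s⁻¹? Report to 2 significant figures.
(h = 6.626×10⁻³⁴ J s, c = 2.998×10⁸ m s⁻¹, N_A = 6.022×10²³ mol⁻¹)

2.6×10⁻⁹ M s⁻¹

Photon energy at 441 nm: hc/λ = (6.626×10⁻³⁴)(2.998×10⁸)/(441×10⁻⁹) = 4.504×10⁻¹⁹ J.
Energy delivered: (0.413 mW)(3510 s) = 1.450 J.
Photons incident: 1.450 / 4.504×10⁻¹⁹ = 3.219×10¹⁸, i.e. 3.219×10¹⁸/6.022×10²³ = 5.345×10⁻⁶ mol.
Fraction absorbed: 1 − 68.7/100 = 0.3130.
Photons absorbed: 0.3130 × 5.345×10⁻⁶ = 1.673×10⁻⁶ mol.
Product formed: 0.675 × 1.673×10⁻⁶ = 1.129×10⁻⁶ mol.
Rate: 1.129×10⁻⁶ mol / (3510 s × 0.124 L) = 2.6×10⁻⁹ M s⁻¹.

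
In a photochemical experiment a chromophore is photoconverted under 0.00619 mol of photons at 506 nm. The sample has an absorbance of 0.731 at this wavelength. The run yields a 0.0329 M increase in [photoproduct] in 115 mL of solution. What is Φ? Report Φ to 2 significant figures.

Φ = 0.75

Product: (0.0329 M)(0.115 L) = 0.003784 mol.
Fraction absorbed: 1 − 10^(−0.731) = 0.8142.
Photons absorbed: 0.8142 × 0.00619 = 0.005040 mol.
Φ = 0.003784 mol / 0.005040 mol photons = 0.75.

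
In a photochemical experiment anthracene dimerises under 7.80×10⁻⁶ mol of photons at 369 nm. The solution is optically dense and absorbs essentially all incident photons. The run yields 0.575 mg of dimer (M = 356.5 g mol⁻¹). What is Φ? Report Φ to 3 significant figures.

Φ = 0.207

Product: 0.575 mg / 356.5 g mol⁻¹ = 1.613×10⁻⁶ mol.
Φ = 1.613×10⁻⁶ mol / 7.80×10⁻⁶ mol photons = 0.207.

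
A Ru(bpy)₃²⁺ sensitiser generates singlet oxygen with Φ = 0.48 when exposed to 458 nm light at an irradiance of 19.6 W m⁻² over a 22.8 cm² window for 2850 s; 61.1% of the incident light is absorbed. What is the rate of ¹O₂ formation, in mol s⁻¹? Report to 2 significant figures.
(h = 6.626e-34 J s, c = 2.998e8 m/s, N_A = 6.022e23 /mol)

Photon energy at 458 nm: hc/λ = (6.626e-34)(2.998e8)/(458e-9) = 4.337e-19 J.
Energy delivered: (19.6 W m⁻²)(22.8e-4 m²)(2850 s) = 127.4 J.
Photons incident: 127.4 / 4.337e-19 = 2.938e20, i.e. 2.938e20/6.022e23 = 4.879e-4 mol.
Photons absorbed: 0.611 × 4.879e-4 = 2.981e-4 mol.
Product formed: 0.48 × 2.981e-4 = 1.431e-4 mol.
Rate: 1.431e-4 / 2850 s = 5.0e-8 mol s⁻¹.

5.0e-8 mol s⁻¹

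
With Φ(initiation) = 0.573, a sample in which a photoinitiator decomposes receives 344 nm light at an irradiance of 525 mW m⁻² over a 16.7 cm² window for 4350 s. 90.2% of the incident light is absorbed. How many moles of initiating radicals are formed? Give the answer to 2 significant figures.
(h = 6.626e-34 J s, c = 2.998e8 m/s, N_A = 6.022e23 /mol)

5.7e-6 mol

Photon energy at 344 nm: hc/λ = (6.626e-34)(2.998e8)/(344e-9) = 5.775e-19 J.
Energy delivered: (525 mW m⁻²)(16.7e-4 m²)(4350 s) = 3.814 J.
Photons incident: 3.814 / 5.775e-19 = 6.604e18, i.e. 6.604e18/6.022e23 = 1.097e-5 mol.
Photons absorbed: 0.902 × 1.097e-5 = 9.895e-6 mol.
Product: Φ × n_abs = 0.573 × 9.895e-6 = 5.670e-6 mol.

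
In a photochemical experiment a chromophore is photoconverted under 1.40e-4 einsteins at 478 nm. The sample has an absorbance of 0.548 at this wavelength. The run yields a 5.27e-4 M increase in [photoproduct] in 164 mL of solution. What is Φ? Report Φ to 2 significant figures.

Product: (5.27e-4 M)(0.164 L) = 8.643e-5 mol.
Fraction absorbed: 1 − 10^(−0.548) = 0.7169.
Photons absorbed: 0.7169 × 1.40e-4 = 1.004e-4 mol.
Φ = 8.643e-5 mol / 1.004e-4 mol photons = 0.86.

Φ = 0.86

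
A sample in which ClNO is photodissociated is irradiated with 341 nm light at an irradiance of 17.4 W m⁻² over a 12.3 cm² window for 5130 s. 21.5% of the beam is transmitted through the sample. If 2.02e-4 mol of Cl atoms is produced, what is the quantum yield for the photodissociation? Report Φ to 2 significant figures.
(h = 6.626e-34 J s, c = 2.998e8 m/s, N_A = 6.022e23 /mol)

Φ = 0.82

Photon energy at 341 nm: hc/λ = (6.626e-34)(2.998e8)/(341e-9) = 5.825e-19 J.
Energy delivered: (17.4 W m⁻²)(12.3e-4 m²)(5130 s) = 109.8 J.
Photons incident: 109.8 / 5.825e-19 = 1.885e20, i.e. 1.885e20/6.022e23 = 3.130e-4 mol.
Fraction absorbed: 1 − 21.5/100 = 0.7850.
Photons absorbed: 0.7850 × 3.130e-4 = 2.457e-4 mol.
Φ = 2.02e-4 mol / 2.457e-4 mol photons = 0.82.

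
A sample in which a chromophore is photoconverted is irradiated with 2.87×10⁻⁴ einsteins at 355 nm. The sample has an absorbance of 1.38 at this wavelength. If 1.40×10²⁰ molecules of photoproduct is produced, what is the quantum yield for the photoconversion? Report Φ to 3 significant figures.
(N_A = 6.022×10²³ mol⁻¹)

Product: 1.40×10²⁰ / 6.022×10²³ = 2.325×10⁻⁴ mol.
Fraction absorbed: 1 − 10^(−1.38) = 0.9583.
Photons absorbed: 0.9583 × 2.87×10⁻⁴ = 2.750×10⁻⁴ mol.
Φ = 2.325×10⁻⁴ mol / 2.750×10⁻⁴ mol photons = 0.845.

Φ = 0.845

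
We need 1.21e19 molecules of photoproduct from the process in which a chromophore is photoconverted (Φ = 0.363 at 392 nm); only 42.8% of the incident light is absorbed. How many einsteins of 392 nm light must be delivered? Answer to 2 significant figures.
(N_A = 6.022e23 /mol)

Product: 1.21e19 / 6.022e23 = 2.009e-5 mol.
Photons that must be absorbed: 2.009e-5 / 0.363 = 5.534e-5 mol.
Incident photons needed: 5.534e-5 / 0.428 = 1.293e-4 mol.

1.3e-4 einstein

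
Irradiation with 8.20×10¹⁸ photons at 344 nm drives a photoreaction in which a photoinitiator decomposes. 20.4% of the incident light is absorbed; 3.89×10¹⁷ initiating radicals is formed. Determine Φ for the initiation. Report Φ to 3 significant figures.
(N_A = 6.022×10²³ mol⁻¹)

Φ = 0.233

Product: 3.89×10¹⁷ / 6.022×10²³ = 6.460×10⁻⁷ mol.
Moles of photons: 8.20×10¹⁸ / 6.022×10²³ = 1.362×10⁻⁵ mol.
Photons absorbed: 0.204 × 1.362×10⁻⁵ = 2.778×10⁻⁶ mol.
Φ = 6.460×10⁻⁷ mol / 2.778×10⁻⁶ mol photons = 0.233.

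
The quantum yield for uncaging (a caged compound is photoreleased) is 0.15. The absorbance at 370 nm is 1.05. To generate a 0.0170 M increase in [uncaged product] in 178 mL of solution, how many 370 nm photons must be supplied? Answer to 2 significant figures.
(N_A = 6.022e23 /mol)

1.3e22 photons

Product: (0.0170 M)(0.178 L) = 0.003026 mol.
Photons that must be absorbed: 0.003026 / 0.15 = 0.02017 mol.
Fraction absorbed: 1 − 10^(−1.05) = 0.9109.
Incident photons needed: 0.02017 / 0.9109 = 0.02214 mol.
Photon count: 0.02214 × 6.022e23 = 1.3e22.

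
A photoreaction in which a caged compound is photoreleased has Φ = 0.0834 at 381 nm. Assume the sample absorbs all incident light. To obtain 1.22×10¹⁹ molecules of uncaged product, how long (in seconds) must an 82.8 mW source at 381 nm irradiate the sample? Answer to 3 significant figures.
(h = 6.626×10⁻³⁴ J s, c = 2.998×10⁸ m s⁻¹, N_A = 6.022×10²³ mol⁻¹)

Product: 1.22×10¹⁹ / 6.022×10²³ = 2.026×10⁻⁵ mol.
Photons that must be absorbed: 2.026×10⁻⁵ / 0.0834 = 2.429×10⁻⁴ mol.
Photon energy: hc/λ = 5.214×10⁻¹⁹ J; per mole, 3.140×10⁵ J mol⁻¹.
Energy required: 2.429×10⁻⁴ × 3.140×10⁵ = 76.27 J.
Time: 76.27 J / 0.0828 W = 921 s.

t ≈ 921 s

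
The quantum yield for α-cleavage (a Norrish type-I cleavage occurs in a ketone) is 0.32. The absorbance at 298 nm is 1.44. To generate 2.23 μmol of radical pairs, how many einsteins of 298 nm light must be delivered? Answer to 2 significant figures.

7.2×10⁻⁶ einstein

Product: 2.23 μmol = 2.23×10⁻⁶ mol.
Photons that must be absorbed: 2.23×10⁻⁶ / 0.32 = 6.969×10⁻⁶ mol.
Fraction absorbed: 1 − 10^(−1.44) = 0.9637.
Incident photons needed: 6.969×10⁻⁶ / 0.9637 = 7.232×10⁻⁶ mol.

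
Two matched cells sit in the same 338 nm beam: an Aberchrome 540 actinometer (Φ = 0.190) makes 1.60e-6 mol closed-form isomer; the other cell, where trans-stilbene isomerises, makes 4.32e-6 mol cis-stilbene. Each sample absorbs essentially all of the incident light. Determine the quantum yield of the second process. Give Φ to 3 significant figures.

Photons absorbed by the actinometer: 1.60e-6 / 0.190 = 8.421e-6 mol.
Φ(unknown) = 4.32e-6 / 8.421e-6 = 0.513.

Φ = 0.513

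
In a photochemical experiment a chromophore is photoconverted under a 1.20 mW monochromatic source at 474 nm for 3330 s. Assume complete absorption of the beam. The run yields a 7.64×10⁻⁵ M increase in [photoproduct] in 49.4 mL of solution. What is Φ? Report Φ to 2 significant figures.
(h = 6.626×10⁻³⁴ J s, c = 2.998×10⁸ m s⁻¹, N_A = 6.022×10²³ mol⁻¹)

Φ = 0.24

Product: (7.64×10⁻⁵ M)(0.0494 L) = 3.774×10⁻⁶ mol.
Photon energy at 474 nm: hc/λ = (6.626×10⁻³⁴)(2.998×10⁸)/(474×10⁻⁹) = 4.191×10⁻¹⁹ J.
Energy delivered: (1.20 mW)(3330 s) = 3.996 J.
Photons incident: 3.996 / 4.191×10⁻¹⁹ = 9.535×10¹⁸, i.e. 9.535×10¹⁸/6.022×10²³ = 1.583×10⁻⁵ mol.
Φ = 3.774×10⁻⁶ mol / 1.583×10⁻⁵ mol photons = 0.24.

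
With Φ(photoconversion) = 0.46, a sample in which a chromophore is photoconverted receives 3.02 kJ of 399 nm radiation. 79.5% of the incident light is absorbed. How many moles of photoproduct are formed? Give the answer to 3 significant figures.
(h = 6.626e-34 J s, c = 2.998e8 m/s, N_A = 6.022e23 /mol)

Photon energy at 399 nm: hc/λ = (6.626e-34)(2.998e8)/(399e-9) = 4.979e-19 J.
Incident energy: 3.02 kJ = 3020 J.
Photons incident: 3020 / 4.979e-19 = 6.065e21, i.e. 6.065e21/6.022e23 = 0.01007 mol.
Photons absorbed: 0.795 × 0.01007 = 0.008006 mol.
Product: Φ × n_abs = 0.46 × 0.008006 = 0.003683 mol.

0.00368 mol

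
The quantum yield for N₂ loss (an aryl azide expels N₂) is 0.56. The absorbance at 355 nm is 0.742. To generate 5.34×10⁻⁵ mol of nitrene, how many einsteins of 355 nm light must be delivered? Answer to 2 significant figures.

1.2×10⁻⁴ einstein

Photons that must be absorbed: 5.34×10⁻⁵ / 0.56 = 9.536×10⁻⁵ mol.
Fraction absorbed: 1 − 10^(−0.742) = 0.8189.
Incident photons needed: 9.536×10⁻⁵ / 0.8189 = 1.164×10⁻⁴ mol.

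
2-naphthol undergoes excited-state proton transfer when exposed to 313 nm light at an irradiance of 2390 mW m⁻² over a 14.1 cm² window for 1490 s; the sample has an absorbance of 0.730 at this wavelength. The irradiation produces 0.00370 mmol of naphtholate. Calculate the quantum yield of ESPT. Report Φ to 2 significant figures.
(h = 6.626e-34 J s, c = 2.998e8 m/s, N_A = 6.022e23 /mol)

Product: 0.00370 mmol = 3.70e-6 mol.
Photon energy at 313 nm: hc/λ = (6.626e-34)(2.998e8)/(313e-9) = 6.347e-19 J.
Energy delivered: (2390 mW m⁻²)(14.1e-4 m²)(1490 s) = 5.021 J.
Photons incident: 5.021 / 6.347e-19 = 7.911e18, i.e. 7.911e18/6.022e23 = 1.314e-5 mol.
Fraction absorbed: 1 − 10^(−0.730) = 0.8138.
Photons absorbed: 0.8138 × 1.314e-5 = 1.069e-5 mol.
Φ = 3.70e-6 mol / 1.069e-5 mol photons = 0.35.

Φ = 0.35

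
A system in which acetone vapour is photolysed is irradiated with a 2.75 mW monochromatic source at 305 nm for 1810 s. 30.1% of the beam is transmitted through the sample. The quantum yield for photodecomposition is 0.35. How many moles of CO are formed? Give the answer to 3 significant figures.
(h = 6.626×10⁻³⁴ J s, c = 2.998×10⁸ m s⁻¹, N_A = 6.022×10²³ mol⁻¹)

3.10×10⁻⁶ mol

Photon energy at 305 nm: hc/λ = (6.626×10⁻³⁴)(2.998×10⁸)/(305×10⁻⁹) = 6.513×10⁻¹⁹ J.
Energy delivered: (2.75 mW)(1810 s) = 4.978 J.
Photons incident: 4.978 / 6.513×10⁻¹⁹ = 7.643×10¹⁸, i.e. 7.643×10¹⁸/6.022×10²³ = 1.269×10⁻⁵ mol.
Fraction absorbed: 1 − 30.1/100 = 0.6990.
Photons absorbed: 0.6990 × 1.269×10⁻⁵ = 8.870×10⁻⁶ mol.
Product: Φ × n_abs = 0.35 × 8.870×10⁻⁶ = 3.104×10⁻⁶ mol.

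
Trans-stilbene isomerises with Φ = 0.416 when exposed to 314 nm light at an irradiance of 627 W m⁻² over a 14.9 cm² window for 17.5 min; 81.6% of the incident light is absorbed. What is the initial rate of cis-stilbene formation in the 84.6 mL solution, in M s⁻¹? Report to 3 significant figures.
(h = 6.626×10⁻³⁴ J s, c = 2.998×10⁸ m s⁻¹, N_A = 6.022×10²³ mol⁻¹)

Photon energy at 314 nm: hc/λ = (6.626×10⁻³⁴)(2.998×10⁸)/(314×10⁻⁹) = 6.326×10⁻¹⁹ J.
Energy delivered: (627 W m⁻²)(14.9×10⁻⁴ m²)(1050 s) = 980.9 J.
Photons incident: 980.9 / 6.326×10⁻¹⁹ = 1.551×10²¹, i.e. 1.551×10²¹/6.022×10²³ = 0.002576 mol.
Photons absorbed: 0.816 × 0.002576 = 0.002102 mol.
Product formed: 0.416 × 0.002102 = 8.744×10⁻⁴ mol.
Rate: 8.744×10⁻⁴ mol / (1050 s × 0.0846 L) = 9.84×10⁻⁶ M s⁻¹.

9.84×10⁻⁶ M s⁻¹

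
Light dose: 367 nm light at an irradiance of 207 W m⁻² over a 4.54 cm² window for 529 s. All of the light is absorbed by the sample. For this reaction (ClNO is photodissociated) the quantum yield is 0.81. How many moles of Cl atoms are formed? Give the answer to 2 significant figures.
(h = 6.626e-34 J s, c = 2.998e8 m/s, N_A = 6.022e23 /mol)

Photon energy at 367 nm: hc/λ = (6.626e-34)(2.998e8)/(367e-9) = 5.413e-19 J.
Energy delivered: (207 W m⁻²)(4.54e-4 m²)(529 s) = 49.71 J.
Photons incident: 49.71 / 5.413e-19 = 9.183e19, i.e. 9.183e19/6.022e23 = 1.525e-4 mol.
Product: Φ × n_abs = 0.81 × 1.525e-4 = 1.235e-4 mol.

1.2e-4 mol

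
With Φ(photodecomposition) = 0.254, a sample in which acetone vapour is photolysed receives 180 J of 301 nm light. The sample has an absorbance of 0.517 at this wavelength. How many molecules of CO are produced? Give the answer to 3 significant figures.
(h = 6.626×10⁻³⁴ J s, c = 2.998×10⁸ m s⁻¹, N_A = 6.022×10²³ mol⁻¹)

4.82×10¹⁹ molecules

Photon energy at 301 nm: hc/λ = (6.626×10⁻³⁴)(2.998×10⁸)/(301×10⁻⁹) = 6.600×10⁻¹⁹ J.
Photons incident: 180 / 6.600×10⁻¹⁹ = 2.727×10²⁰, i.e. 2.727×10²⁰/6.022×10²³ = 4.528×10⁻⁴ mol.
Fraction absorbed: 1 − 10^(−0.517) = 0.6959.
Photons absorbed: 0.6959 × 4.528×10⁻⁴ = 3.151×10⁻⁴ mol.
Product: Φ × n_abs = 0.254 × 3.151×10⁻⁴ = 8.004×10⁻⁵ mol.
As a count: 8.004×10⁻⁵ × 6.022×10²³ = 4.82×10¹⁹.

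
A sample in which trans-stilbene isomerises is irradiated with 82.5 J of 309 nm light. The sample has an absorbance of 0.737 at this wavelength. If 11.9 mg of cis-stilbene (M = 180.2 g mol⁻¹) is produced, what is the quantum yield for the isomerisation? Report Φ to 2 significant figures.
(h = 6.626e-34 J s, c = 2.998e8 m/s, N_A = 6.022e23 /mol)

Φ = 0.38

Product: 11.9 mg / 180.2 g mol⁻¹ = 6.604e-5 mol.
Photon energy at 309 nm: hc/λ = (6.626e-34)(2.998e8)/(309e-9) = 6.429e-19 J.
Photons incident: 82.5 / 6.429e-19 = 1.283e20, i.e. 1.283e20/6.022e23 = 2.131e-4 mol.
Fraction absorbed: 1 − 10^(−0.737) = 0.8168.
Photons absorbed: 0.8168 × 2.131e-4 = 1.741e-4 mol.
Φ = 6.604e-5 mol / 1.741e-4 mol photons = 0.38.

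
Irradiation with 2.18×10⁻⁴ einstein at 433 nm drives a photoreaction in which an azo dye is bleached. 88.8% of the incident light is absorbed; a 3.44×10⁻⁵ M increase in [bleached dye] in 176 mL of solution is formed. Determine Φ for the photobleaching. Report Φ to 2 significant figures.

Product: (3.44×10⁻⁵ M)(0.176 L) = 6.054×10⁻⁶ mol.
Photons absorbed: 0.888 × 2.18×10⁻⁴ = 1.936×10⁻⁴ mol.
Φ = 6.054×10⁻⁶ mol / 1.936×10⁻⁴ mol photons = 0.031.

Φ = 0.031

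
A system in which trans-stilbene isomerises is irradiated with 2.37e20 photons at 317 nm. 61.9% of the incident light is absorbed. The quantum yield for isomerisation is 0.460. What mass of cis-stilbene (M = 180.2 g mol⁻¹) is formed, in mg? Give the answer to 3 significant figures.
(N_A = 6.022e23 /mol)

20.2 mg

Moles of photons: 2.37e20 / 6.022e23 = 3.936e-4 mol.
Photons absorbed: 0.619 × 3.936e-4 = 2.436e-4 mol.
Product: Φ × n_abs = 0.460 × 2.436e-4 = 1.121e-4 mol.
Mass: 1.121e-4 × 180.2 = 0.02020 g = 20.2 mg.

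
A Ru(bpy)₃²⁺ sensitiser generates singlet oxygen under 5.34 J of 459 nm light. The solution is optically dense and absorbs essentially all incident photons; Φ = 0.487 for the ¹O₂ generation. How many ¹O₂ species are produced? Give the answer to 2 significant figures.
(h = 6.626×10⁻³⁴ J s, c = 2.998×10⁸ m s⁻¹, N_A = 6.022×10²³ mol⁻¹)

6.0×10¹⁸ species

Photon energy at 459 nm: hc/λ = (6.626×10⁻³⁴)(2.998×10⁸)/(459×10⁻⁹) = 4.328×10⁻¹⁹ J.
Photons incident: 5.34 / 4.328×10⁻¹⁹ = 1.234×10¹⁹, i.e. 1.234×10¹⁹/6.022×10²³ = 2.049×10⁻⁵ mol.
Product: Φ × n_abs = 0.487 × 2.049×10⁻⁵ = 9.979×10⁻⁶ mol.
As a count: 9.979×10⁻⁶ × 6.022×10²³ = 6.0×10¹⁸.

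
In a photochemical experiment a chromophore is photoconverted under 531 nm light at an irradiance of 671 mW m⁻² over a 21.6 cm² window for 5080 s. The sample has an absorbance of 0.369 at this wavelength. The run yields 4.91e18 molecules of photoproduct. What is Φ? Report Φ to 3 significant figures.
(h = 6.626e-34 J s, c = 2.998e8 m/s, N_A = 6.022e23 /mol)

Φ = 0.436

Product: 4.91e18 / 6.022e23 = 8.153e-6 mol.
Photon energy at 531 nm: hc/λ = (6.626e-34)(2.998e8)/(531e-9) = 3.741e-19 J.
Energy delivered: (671 mW m⁻²)(21.6e-4 m²)(5080 s) = 7.363 J.
Photons incident: 7.363 / 3.741e-19 = 1.968e19, i.e. 1.968e19/6.022e23 = 3.268e-5 mol.
Fraction absorbed: 1 − 10^(−0.369) = 0.5724.
Photons absorbed: 0.5724 × 3.268e-5 = 1.871e-5 mol.
Φ = 8.153e-6 mol / 1.871e-5 mol photons = 0.436.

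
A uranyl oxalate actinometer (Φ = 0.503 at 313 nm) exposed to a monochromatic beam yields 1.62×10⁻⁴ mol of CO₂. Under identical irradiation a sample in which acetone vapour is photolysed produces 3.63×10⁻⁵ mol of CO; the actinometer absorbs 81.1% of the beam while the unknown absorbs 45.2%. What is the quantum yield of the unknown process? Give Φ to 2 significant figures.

Photons absorbed by the actinometer: 1.62×10⁻⁴ / 0.503 = 3.221×10⁻⁴ mol.
Incident flux: 3.221×10⁻⁴ / 0.811 = 3.972×10⁻⁴ einstein.
Absorbed by unknown: 0.452 × 3.972×10⁻⁴ = 1.795×10⁻⁴ mol.
Φ(unknown) = 3.63×10⁻⁵ / 1.795×10⁻⁴ = 0.20.

Φ = 0.20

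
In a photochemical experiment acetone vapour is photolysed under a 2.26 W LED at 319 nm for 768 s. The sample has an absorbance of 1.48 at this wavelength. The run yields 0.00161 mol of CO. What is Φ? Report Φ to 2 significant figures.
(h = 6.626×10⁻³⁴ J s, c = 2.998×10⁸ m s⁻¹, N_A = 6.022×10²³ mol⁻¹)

Φ = 0.36

Photon energy at 319 nm: hc/λ = (6.626×10⁻³⁴)(2.998×10⁸)/(319×10⁻⁹) = 6.227×10⁻¹⁹ J.
Energy delivered: (2.26 W)(768 s) = 1736 J.
Photons incident: 1736 / 6.227×10⁻¹⁹ = 2.788×10²¹, i.e. 2.788×10²¹/6.022×10²³ = 0.004630 mol.
Fraction absorbed: 1 − 10^(−1.48) = 0.9669.
Photons absorbed: 0.9669 × 0.004630 = 0.004477 mol.
Φ = 0.00161 mol / 0.004477 mol photons = 0.36.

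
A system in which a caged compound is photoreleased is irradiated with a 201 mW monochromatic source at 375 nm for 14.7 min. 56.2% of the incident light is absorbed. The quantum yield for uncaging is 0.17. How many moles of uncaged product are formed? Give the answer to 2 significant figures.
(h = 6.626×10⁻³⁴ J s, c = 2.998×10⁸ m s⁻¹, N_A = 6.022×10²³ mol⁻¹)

5.3×10⁻⁵ mol

Photon energy at 375 nm: hc/λ = (6.626×10⁻³⁴)(2.998×10⁸)/(375×10⁻⁹) = 5.297×10⁻¹⁹ J.
Energy delivered: (201 mW)(882 s) = 177.3 J.
Photons incident: 177.3 / 5.297×10⁻¹⁹ = 3.347×10²⁰, i.e. 3.347×10²⁰/6.022×10²³ = 5.558×10⁻⁴ mol.
Photons absorbed: 0.562 × 5.558×10⁻⁴ = 3.124×10⁻⁴ mol.
Product: Φ × n_abs = 0.17 × 3.124×10⁻⁴ = 5.311×10⁻⁵ mol.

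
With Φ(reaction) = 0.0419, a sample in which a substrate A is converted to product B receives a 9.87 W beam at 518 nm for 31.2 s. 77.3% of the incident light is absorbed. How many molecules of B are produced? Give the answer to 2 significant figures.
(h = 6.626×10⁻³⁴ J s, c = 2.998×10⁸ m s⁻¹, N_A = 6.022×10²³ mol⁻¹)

Photon energy at 518 nm: hc/λ = (6.626×10⁻³⁴)(2.998×10⁸)/(518×10⁻⁹) = 3.835×10⁻¹⁹ J.
Energy delivered: (9.87 W)(31.2 s) = 307.9 J.
Photons incident: 307.9 / 3.835×10⁻¹⁹ = 8.029×10²⁰, i.e. 8.029×10²⁰/6.022×10²³ = 0.001333 mol.
Photons absorbed: 0.773 × 0.001333 = 0.001030 mol.
Product: Φ × n_abs = 0.0419 × 0.001030 = 4.316×10⁻⁵ mol.
As a count: 4.316×10⁻⁵ × 6.022×10²³ = 2.6×10¹⁹.

2.6×10¹⁹ molecules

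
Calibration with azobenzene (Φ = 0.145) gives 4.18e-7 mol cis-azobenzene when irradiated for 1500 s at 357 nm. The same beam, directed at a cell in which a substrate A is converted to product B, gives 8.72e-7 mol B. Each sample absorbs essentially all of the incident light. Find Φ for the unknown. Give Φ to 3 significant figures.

Φ = 0.302

Photons absorbed by the actinometer: 4.18e-7 / 0.145 = 2.883e-6 mol.
Φ(unknown) = 8.72e-7 / 2.883e-6 = 0.302.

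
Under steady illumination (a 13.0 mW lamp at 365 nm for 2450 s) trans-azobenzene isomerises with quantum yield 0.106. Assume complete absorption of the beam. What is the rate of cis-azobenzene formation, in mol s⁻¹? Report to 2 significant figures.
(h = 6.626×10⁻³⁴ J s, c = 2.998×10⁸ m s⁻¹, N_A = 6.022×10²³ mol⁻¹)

Photon energy at 365 nm: hc/λ = (6.626×10⁻³⁴)(2.998×10⁸)/(365×10⁻⁹) = 5.442×10⁻¹⁹ J.
Energy delivered: (13.0 mW)(2450 s) = 31.85 J.
Photons incident: 31.85 / 5.442×10⁻¹⁹ = 5.853×10¹⁹, i.e. 5.853×10¹⁹/6.022×10²³ = 9.719×10⁻⁵ mol.
Product formed: 0.106 × 9.719×10⁻⁵ = 1.030×10⁻⁵ mol.
Rate: 1.030×10⁻⁵ / 2450 s = 4.2×10⁻⁹ mol s⁻¹.

4.2×10⁻⁹ mol s⁻¹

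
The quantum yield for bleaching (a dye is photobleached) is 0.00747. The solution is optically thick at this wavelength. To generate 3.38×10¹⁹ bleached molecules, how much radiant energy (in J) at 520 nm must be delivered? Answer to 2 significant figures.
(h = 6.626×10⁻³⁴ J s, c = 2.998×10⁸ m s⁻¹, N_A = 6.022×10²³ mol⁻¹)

1700 J

Product: 3.38×10¹⁹ / 6.022×10²³ = 5.613×10⁻⁵ mol.
Photons that must be absorbed: 5.613×10⁻⁵ / 0.00747 = 0.007514 mol.
Photon energy: hc/λ = 3.820×10⁻¹⁹ J; per mole, 2.300×10⁵ J mol⁻¹.
Energy required: 0.007514 × 2.300×10⁵ = 1700 J.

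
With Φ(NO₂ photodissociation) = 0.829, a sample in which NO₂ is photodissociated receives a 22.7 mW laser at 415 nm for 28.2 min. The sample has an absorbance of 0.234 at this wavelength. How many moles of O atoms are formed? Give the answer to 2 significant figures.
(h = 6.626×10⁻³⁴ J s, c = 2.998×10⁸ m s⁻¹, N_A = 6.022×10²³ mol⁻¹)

4.6×10⁻⁵ mol

Photon energy at 415 nm: hc/λ = (6.626×10⁻³⁴)(2.998×10⁸)/(415×10⁻⁹) = 4.787×10⁻¹⁹ J.
Energy delivered: (22.7 mW)(1692 s) = 38.41 J.
Photons incident: 38.41 / 4.787×10⁻¹⁹ = 8.024×10¹⁹, i.e. 8.024×10¹⁹/6.022×10²³ = 1.332×10⁻⁴ mol.
Fraction absorbed: 1 − 10^(−0.234) = 0.4166.
Photons absorbed: 0.4166 × 1.332×10⁻⁴ = 5.549×10⁻⁵ mol.
Product: Φ × n_abs = 0.829 × 5.549×10⁻⁵ = 4.600×10⁻⁵ mol.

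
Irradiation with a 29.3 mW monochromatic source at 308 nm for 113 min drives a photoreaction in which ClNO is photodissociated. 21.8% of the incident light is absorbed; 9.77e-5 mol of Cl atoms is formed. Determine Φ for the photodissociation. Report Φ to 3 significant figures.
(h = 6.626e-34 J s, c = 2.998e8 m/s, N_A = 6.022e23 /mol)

Photon energy at 308 nm: hc/λ = (6.626e-34)(2.998e8)/(308e-9) = 6.450e-19 J.
Energy delivered: (29.3 mW)(6780 s) = 198.7 J.
Photons incident: 198.7 / 6.450e-19 = 3.081e20, i.e. 3.081e20/6.022e23 = 5.116e-4 mol.
Photons absorbed: 0.218 × 5.116e-4 = 1.115e-4 mol.
Φ = 9.77e-5 mol / 1.115e-4 mol photons = 0.876.

Φ = 0.876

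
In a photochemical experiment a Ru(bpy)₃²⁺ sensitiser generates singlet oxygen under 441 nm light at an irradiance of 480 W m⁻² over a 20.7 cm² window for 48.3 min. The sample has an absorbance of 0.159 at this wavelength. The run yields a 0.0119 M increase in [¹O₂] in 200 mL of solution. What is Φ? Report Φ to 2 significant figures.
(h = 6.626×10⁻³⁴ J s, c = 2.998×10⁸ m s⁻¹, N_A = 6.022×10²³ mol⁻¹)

Φ = 0.73

Product: (0.0119 M)(0.2 L) = 0.002380 mol.
Photon energy at 441 nm: hc/λ = (6.626×10⁻³⁴)(2.998×10⁸)/(441×10⁻⁹) = 4.504×10⁻¹⁹ J.
Energy delivered: (480 W m⁻²)(20.7×10⁻⁴ m²)(2898 s) = 2879 J.
Photons incident: 2879 / 4.504×10⁻¹⁹ = 6.392×10²¹, i.e. 6.392×10²¹/6.022×10²³ = 0.01061 mol.
Fraction absorbed: 1 − 10^(−0.159) = 0.3066.
Photons absorbed: 0.3066 × 0.01061 = 0.003253 mol.
Φ = 0.002380 mol / 0.003253 mol photons = 0.73.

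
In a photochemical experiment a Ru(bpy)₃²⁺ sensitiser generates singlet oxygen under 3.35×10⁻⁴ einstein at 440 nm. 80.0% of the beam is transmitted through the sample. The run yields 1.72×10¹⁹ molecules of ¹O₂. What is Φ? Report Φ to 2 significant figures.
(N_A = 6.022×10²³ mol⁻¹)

Product: 1.72×10¹⁹ / 6.022×10²³ = 2.856×10⁻⁵ mol.
Fraction absorbed: 1 − 80.0/100 = 0.2000.
Photons absorbed: 0.2000 × 3.35×10⁻⁴ = 6.700×10⁻⁵ mol.
Φ = 2.856×10⁻⁵ mol / 6.700×10⁻⁵ mol photons = 0.43.

Φ = 0.43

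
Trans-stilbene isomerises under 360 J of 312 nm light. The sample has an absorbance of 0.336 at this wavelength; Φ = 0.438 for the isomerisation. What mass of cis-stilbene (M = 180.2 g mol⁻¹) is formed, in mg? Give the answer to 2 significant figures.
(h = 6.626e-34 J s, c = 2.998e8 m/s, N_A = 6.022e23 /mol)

40 mg

Photon energy at 312 nm: hc/λ = (6.626e-34)(2.998e8)/(312e-9) = 6.367e-19 J.
Photons incident: 360 / 6.367e-19 = 5.654e20, i.e. 5.654e20/6.022e23 = 9.389e-4 mol.
Fraction absorbed: 1 − 10^(−0.336) = 0.5387.
Photons absorbed: 0.5387 × 9.389e-4 = 5.058e-4 mol.
Product: Φ × n_abs = 0.438 × 5.058e-4 = 2.215e-4 mol.
Mass: 2.215e-4 × 180.2 = 0.03991 g = 40 mg.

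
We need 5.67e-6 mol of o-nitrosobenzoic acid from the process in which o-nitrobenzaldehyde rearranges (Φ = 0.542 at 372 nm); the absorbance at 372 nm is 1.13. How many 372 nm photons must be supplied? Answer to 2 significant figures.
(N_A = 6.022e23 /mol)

6.8e18 photons

Photons that must be absorbed: 5.67e-6 / 0.542 = 1.046e-5 mol.
Fraction absorbed: 1 − 10^(−1.13) = 0.9259.
Incident photons needed: 1.046e-5 / 0.9259 = 1.130e-5 mol.
Photon count: 1.130e-5 × 6.022e23 = 6.8e18.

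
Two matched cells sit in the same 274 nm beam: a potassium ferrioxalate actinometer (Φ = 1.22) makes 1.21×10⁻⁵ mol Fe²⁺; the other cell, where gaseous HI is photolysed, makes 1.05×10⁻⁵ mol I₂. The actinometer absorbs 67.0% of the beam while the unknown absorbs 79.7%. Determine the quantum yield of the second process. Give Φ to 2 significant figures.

Photons absorbed by the actinometer: 1.21×10⁻⁵ / 1.22 = 9.918×10⁻⁶ mol.
Incident flux: 9.918×10⁻⁶ / 0.670 = 1.480×10⁻⁵ einstein.
Absorbed by unknown: 0.797 × 1.480×10⁻⁵ = 1.180×10⁻⁵ mol.
Φ(unknown) = 1.05×10⁻⁵ / 1.180×10⁻⁵ = 0.89.

Φ = 0.89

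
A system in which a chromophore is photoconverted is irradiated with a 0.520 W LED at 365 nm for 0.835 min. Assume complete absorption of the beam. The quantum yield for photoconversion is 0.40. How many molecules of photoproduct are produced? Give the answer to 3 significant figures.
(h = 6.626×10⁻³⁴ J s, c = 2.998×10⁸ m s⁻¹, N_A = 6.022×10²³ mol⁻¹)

1.91×10¹⁹ molecules

Photon energy at 365 nm: hc/λ = (6.626×10⁻³⁴)(2.998×10⁸)/(365×10⁻⁹) = 5.442×10⁻¹⁹ J.
Energy delivered: (0.520 W)(50.1 s) = 26.05 J.
Photons incident: 26.05 / 5.442×10⁻¹⁹ = 4.787×10¹⁹, i.e. 4.787×10¹⁹/6.022×10²³ = 7.949×10⁻⁵ mol.
Product: Φ × n_abs = 0.40 × 7.949×10⁻⁵ = 3.180×10⁻⁵ mol.
As a count: 3.180×10⁻⁵ × 6.022×10²³ = 1.91×10¹⁹.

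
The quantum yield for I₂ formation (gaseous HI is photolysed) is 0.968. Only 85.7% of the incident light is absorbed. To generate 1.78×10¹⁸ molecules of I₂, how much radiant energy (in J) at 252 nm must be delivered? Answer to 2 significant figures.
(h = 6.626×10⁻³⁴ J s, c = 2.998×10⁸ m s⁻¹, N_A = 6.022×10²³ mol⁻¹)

Product: 1.78×10¹⁸ / 6.022×10²³ = 2.956×10⁻⁶ mol.
Photons that must be absorbed: 2.956×10⁻⁶ / 0.968 = 3.054×10⁻⁶ mol.
Incident photons needed: 3.054×10⁻⁶ / 0.857 = 3.564×10⁻⁶ mol.
Photon energy: hc/λ = 7.883×10⁻¹⁹ J; per mole, 4.747×10⁵ J mol⁻¹.
Energy required: 3.564×10⁻⁶ × 4.747×10⁵ = 1.7 J.

1.7 J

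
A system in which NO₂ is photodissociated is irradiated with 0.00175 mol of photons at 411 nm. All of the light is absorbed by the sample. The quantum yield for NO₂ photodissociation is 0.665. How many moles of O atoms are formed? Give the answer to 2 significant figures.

Product: Φ × n_abs = 0.665 × 0.00175 = 0.001164 mol.

0.0012 mol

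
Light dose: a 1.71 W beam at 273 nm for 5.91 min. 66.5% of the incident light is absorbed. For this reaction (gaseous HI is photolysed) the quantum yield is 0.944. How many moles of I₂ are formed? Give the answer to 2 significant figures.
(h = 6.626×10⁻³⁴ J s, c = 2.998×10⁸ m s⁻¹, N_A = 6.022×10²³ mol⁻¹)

Photon energy at 273 nm: hc/λ = (6.626×10⁻³⁴)(2.998×10⁸)/(273×10⁻⁹) = 7.276×10⁻¹⁹ J.
Energy delivered: (1.71 W)(354.6 s) = 606.4 J.
Photons incident: 606.4 / 7.276×10⁻¹⁹ = 8.334×10²⁰, i.e. 8.334×10²⁰/6.022×10²³ = 0.001384 mol.
Photons absorbed: 0.665 × 0.001384 = 9.204×10⁻⁴ mol.
Product: Φ × n_abs = 0.944 × 9.204×10⁻⁴ = 8.689×10⁻⁴ mol.

8.7×10⁻⁴ mol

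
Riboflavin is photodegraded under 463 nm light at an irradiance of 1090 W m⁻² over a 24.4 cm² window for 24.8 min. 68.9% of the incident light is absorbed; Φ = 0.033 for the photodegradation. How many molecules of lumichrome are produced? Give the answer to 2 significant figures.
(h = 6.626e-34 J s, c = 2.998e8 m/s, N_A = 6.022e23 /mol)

2.1e20 molecules

Photon energy at 463 nm: hc/λ = (6.626e-34)(2.998e8)/(463e-9) = 4.290e-19 J.
Energy delivered: (1090 W m⁻²)(24.4e-4 m²)(1488 s) = 3957 J.
Photons incident: 3957 / 4.290e-19 = 9.224e21, i.e. 9.224e21/6.022e23 = 0.01532 mol.
Photons absorbed: 0.689 × 0.01532 = 0.01056 mol.
Product: Φ × n_abs = 0.033 × 0.01056 = 3.485e-4 mol.
As a count: 3.485e-4 × 6.022e23 = 2.1e20.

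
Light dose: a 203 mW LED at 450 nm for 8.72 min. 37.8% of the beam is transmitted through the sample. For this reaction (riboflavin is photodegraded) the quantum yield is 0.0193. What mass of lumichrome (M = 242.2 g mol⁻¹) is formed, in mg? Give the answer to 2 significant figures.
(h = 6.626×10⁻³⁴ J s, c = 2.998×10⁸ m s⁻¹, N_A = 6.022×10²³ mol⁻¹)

1.2 mg

Photon energy at 450 nm: hc/λ = (6.626×10⁻³⁴)(2.998×10⁸)/(450×10⁻⁹) = 4.414×10⁻¹⁹ J.
Energy delivered: (203 mW)(523.2 s) = 106.2 J.
Photons incident: 106.2 / 4.414×10⁻¹⁹ = 2.406×10²⁰, i.e. 2.406×10²⁰/6.022×10²³ = 3.995×10⁻⁴ mol.
Fraction absorbed: 1 − 37.8/100 = 0.6220.
Photons absorbed: 0.6220 × 3.995×10⁻⁴ = 2.485×10⁻⁴ mol.
Product: Φ × n_abs = 0.0193 × 2.485×10⁻⁴ = 4.796×10⁻⁶ mol.
Mass: 4.796×10⁻⁶ × 242.2 = 0.001162 g = 1.2 mg.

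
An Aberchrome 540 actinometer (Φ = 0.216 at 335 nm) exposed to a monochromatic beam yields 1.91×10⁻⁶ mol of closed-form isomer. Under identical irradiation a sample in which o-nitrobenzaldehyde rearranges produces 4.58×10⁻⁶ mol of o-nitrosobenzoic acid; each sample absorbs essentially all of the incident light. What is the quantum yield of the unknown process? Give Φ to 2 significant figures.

Φ = 0.52

Photons absorbed by the actinometer: 1.91×10⁻⁶ / 0.216 = 8.843×10⁻⁶ mol.
Φ(unknown) = 4.58×10⁻⁶ / 8.843×10⁻⁶ = 0.52.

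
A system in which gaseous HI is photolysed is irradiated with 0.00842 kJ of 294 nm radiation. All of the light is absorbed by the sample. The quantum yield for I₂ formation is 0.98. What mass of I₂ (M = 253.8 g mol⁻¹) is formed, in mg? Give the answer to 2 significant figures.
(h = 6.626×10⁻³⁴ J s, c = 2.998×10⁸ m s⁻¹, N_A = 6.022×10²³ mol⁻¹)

Photon energy at 294 nm: hc/λ = (6.626×10⁻³⁴)(2.998×10⁸)/(294×10⁻⁹) = 6.757×10⁻¹⁹ J.
Incident energy: 0.00842 kJ = 8.42 J.
Photons incident: 8.42 / 6.757×10⁻¹⁹ = 1.246×10¹⁹, i.e. 1.246×10¹⁹/6.022×10²³ = 2.069×10⁻⁵ mol.
Product: Φ × n_abs = 0.98 × 2.069×10⁻⁵ = 2.028×10⁻⁵ mol.
Mass: 2.028×10⁻⁵ × 253.8 = 0.005147 g = 5.1 mg.

5.1 mg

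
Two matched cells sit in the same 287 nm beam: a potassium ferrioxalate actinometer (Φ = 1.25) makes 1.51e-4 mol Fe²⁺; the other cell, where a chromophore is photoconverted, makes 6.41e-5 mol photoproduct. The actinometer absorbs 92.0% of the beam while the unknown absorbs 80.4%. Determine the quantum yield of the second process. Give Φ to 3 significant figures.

Photons absorbed by the actinometer: 1.51e-4 / 1.25 = 1.208e-4 mol.
Incident flux: 1.208e-4 / 0.920 = 1.313e-4 einstein.
Absorbed by unknown: 0.804 × 1.313e-4 = 1.056e-4 mol.
Φ(unknown) = 6.41e-5 / 1.056e-4 = 0.607.

Φ = 0.607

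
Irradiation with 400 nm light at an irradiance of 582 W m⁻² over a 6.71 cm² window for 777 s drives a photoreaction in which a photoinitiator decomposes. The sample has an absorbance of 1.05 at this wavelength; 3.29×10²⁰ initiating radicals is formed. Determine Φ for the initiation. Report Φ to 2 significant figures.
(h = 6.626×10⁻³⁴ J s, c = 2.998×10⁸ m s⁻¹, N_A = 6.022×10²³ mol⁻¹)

Φ = 0.59

Product: 3.29×10²⁰ / 6.022×10²³ = 5.463×10⁻⁴ mol.
Photon energy at 400 nm: hc/λ = (6.626×10⁻³⁴)(2.998×10⁸)/(400×10⁻⁹) = 4.966×10⁻¹⁹ J.
Energy delivered: (582 W m⁻²)(6.71×10⁻⁴ m²)(777 s) = 303.4 J.
Photons incident: 303.4 / 4.966×10⁻¹⁹ = 6.110×10²⁰, i.e. 6.110×10²⁰/6.022×10²³ = 0.001015 mol.
Fraction absorbed: 1 − 10^(−1.05) = 0.9109.
Photons absorbed: 0.9109 × 0.001015 = 9.246×10⁻⁴ mol.
Φ = 5.463×10⁻⁴ mol / 9.246×10⁻⁴ mol photons = 0.59.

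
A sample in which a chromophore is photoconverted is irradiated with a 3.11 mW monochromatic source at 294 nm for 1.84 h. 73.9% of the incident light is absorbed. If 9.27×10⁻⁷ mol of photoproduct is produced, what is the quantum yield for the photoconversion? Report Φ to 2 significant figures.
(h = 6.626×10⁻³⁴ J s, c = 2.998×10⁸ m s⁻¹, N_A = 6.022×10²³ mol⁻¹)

Photon energy at 294 nm: hc/λ = (6.626×10⁻³⁴)(2.998×10⁸)/(294×10⁻⁹) = 6.757×10⁻¹⁹ J.
Energy delivered: (3.11 mW)(6624 s) = 20.60 J.
Photons incident: 20.60 / 6.757×10⁻¹⁹ = 3.049×10¹⁹, i.e. 3.049×10¹⁹/6.022×10²³ = 5.063×10⁻⁵ mol.
Photons absorbed: 0.739 × 5.063×10⁻⁵ = 3.742×10⁻⁵ mol.
Φ = 9.27×10⁻⁷ mol / 3.742×10⁻⁵ mol photons = 0.025.

Φ = 0.025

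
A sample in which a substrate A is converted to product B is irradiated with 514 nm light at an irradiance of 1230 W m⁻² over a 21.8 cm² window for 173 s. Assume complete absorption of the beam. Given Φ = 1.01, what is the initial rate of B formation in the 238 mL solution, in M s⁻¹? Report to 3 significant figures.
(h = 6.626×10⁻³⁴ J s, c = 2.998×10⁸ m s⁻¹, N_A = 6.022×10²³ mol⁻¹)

Photon energy at 514 nm: hc/λ = (6.626×10⁻³⁴)(2.998×10⁸)/(514×10⁻⁹) = 3.865×10⁻¹⁹ J.
Energy delivered: (1230 W m⁻²)(21.8×10⁻⁴ m²)(173 s) = 463.9 J.
Photons incident: 463.9 / 3.865×10⁻¹⁹ = 1.200×10²¹, i.e. 1.200×10²¹/6.022×10²³ = 0.001993 mol.
Product formed: 1.01 × 0.001993 = 0.002013 mol.
Rate: 0.002013 mol / (173 s × 0.238 L) = 4.89×10⁻⁵ M s⁻¹.

4.89×10⁻⁵ M s⁻¹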